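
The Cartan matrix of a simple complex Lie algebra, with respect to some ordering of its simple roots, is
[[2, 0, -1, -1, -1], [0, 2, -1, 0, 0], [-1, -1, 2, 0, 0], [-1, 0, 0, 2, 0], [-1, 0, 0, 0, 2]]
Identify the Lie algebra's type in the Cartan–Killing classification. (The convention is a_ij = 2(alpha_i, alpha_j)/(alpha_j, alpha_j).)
D_5 (so(10))

The matrix has rank 5 with 2's on the diagonal. Reading the off-diagonal entries as Dynkin edges (a single edge where a_ij = a_ji = -1; a double or triple edge where a_ij * a_ji = 2 or 3), the diagram is a chain of 3 nodes with a fork of two nodes at one end (D_5). One simple-root ordering that puts it in standard form is (alpha_2, alpha_3, alpha_1, alpha_4, alpha_5). So the algebra is type D_5, i.e. so(10).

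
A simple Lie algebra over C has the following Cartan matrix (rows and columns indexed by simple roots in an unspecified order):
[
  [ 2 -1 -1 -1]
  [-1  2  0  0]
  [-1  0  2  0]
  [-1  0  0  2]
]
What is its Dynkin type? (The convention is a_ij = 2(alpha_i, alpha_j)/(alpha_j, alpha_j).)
D4

The matrix has rank 4 with 2's on the diagonal. Reading the off-diagonal entries as Dynkin edges (a single edge where a_ij = a_ji = -1; a double or triple edge where a_ij * a_ji = 2 or 3), the diagram is a chain of 2 nodes with a fork of two nodes at one end (D_4). One simple-root ordering that puts it in standard form is (alpha_3, alpha_1, alpha_4, alpha_2). So the algebra is type D_4, i.e. so(8).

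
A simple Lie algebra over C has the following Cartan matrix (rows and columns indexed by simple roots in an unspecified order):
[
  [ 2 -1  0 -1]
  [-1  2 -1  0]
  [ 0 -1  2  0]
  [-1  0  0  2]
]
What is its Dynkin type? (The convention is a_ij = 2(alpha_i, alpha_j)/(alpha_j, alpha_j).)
A_4

The matrix has rank 4 with 2's on the diagonal. Reading the off-diagonal entries as Dynkin edges (a single edge where a_ij = a_ji = -1; a double or triple edge where a_ij * a_ji = 2 or 3), the diagram is a chain of 4 nodes with single edges (A_4). One simple-root ordering that puts it in standard form is (alpha_3, alpha_2, alpha_1, alpha_4). So the algebra is type A_4, i.e. sl(5).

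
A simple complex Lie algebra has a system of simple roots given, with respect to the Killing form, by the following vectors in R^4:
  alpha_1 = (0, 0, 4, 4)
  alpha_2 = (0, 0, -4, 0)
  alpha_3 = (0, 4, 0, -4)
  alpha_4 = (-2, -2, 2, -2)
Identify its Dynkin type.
Compute the Cartan integers a_ij = 2(alpha_i, alpha_j)/(alpha_j, alpha_j); the resulting 4x4 Cartan matrix is
[[2, -2, -1, 0], [-1, 2, 0, -1], [-1, 0, 2, 0], [0, -1, 0, 2]].
The roots have two lengths (squared-length ratio 2:1); the short ones are alpha_{2,4}. The associated Dynkin diagram is a chain of 4 nodes with a double edge between the middle two (F_4), so the type is F_4.

F4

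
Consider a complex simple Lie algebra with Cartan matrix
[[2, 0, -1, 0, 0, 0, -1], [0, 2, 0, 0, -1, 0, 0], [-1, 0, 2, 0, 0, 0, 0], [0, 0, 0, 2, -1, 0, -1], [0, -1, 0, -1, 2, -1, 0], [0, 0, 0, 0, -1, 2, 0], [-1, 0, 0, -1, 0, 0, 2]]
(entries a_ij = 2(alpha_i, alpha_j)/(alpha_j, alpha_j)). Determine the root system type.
The matrix has rank 7 with 2's on the diagonal. Reading the off-diagonal entries as Dynkin edges (a single edge where a_ij = a_ji = -1; a double or triple edge where a_ij * a_ji = 2 or 3), the diagram is a chain of 5 nodes with a fork of two nodes at one end (D_7). One simple-root ordering that puts it in standard form is (alpha_3, alpha_1, alpha_7, alpha_4, alpha_5, alpha_2, alpha_6). So the algebra is type D_7, i.e. so(14).

D_7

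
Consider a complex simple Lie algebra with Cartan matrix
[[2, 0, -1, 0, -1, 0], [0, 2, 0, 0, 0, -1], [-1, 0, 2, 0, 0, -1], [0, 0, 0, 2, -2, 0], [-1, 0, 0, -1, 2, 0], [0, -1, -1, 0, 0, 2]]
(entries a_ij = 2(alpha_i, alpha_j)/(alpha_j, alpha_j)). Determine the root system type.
The matrix has rank 6 with 2's on the diagonal. Reading the off-diagonal entries as Dynkin edges (a single edge where a_ij = a_ji = -1; a double or triple edge where a_ij * a_ji = 2 or 3), the diagram is a chain of 6 nodes with a double edge at one end; the terminal node there is the unique long simple root (C_6). One simple-root ordering that puts it in standard form is (alpha_2, alpha_6, alpha_3, alpha_1, alpha_5, alpha_4). So the algebra is type C_6, i.e. sp(12).

C6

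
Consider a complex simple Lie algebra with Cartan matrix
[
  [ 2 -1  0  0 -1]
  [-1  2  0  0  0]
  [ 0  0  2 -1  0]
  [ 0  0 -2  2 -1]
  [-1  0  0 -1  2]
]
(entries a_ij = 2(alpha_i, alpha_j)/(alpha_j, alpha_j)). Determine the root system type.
The matrix has rank 5 with 2's on the diagonal. Reading the off-diagonal entries as Dynkin edges (a single edge where a_ij = a_ji = -1; a double or triple edge where a_ij * a_ji = 2 or 3), the diagram is a chain of 5 nodes with a double edge at one end; the terminal node there is the unique short simple root (B_5). One simple-root ordering that puts it in standard form is (alpha_2, alpha_1, alpha_5, alpha_4, alpha_3). So the algebra is type B_5, i.e. so(11).

B_5 (so(11))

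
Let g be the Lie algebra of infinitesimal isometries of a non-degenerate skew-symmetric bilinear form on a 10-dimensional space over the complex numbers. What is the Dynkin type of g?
This is sp(10), which has dimension 10(10+1)/2 = 55 and rank 10/2 = 5. In the classification of classical Lie algebras, the symplectic algebra sp(2n) has type C_n; here n = 5, so the Dynkin diagram is a chain of 5 nodes with a double edge at one end; the terminal node there is the unique long simple root (C_5). Hence the type is C_5.

C_5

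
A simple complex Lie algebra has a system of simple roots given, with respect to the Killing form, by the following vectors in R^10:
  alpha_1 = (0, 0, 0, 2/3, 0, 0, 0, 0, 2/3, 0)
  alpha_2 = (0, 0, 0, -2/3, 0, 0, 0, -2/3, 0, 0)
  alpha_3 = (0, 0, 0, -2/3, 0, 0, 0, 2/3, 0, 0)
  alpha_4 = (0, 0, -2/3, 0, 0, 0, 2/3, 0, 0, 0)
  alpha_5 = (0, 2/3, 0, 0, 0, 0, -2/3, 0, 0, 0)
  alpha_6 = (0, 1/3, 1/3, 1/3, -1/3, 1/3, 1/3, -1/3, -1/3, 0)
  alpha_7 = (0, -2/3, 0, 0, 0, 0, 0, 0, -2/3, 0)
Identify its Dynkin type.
Compute the Cartan integers a_ij = 2(alpha_i, alpha_j)/(alpha_j, alpha_j); the resulting 7x7 Cartan matrix is
[[2, -1, -1, 0, 0, 0, -1], [-1, 2, 0, 0, 0, 0, 0], [-1, 0, 2, 0, 0, -1, 0], [0, 0, 0, 2, -1, 0, 0], [0, 0, 0, -1, 2, 0, -1], [0, 0, -1, 0, 0, 2, 0], [-1, 0, 0, 0, -1, 0, 2]].
All simple roots have the same length, so the diagram is simply laced. The associated Dynkin diagram is a chain of 6 nodes with one extra node attached to the third node from one end (E_7), so the type is E_7.

E7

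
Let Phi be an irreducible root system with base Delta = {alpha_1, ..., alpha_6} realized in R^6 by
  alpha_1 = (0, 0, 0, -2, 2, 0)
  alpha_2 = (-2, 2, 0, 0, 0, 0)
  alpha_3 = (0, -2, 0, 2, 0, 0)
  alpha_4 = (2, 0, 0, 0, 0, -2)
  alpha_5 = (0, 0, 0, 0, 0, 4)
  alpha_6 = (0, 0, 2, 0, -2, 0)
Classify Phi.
Compute the Cartan integers a_ij = 2(alpha_i, alpha_j)/(alpha_j, alpha_j); the resulting 6x6 Cartan matrix is
[[2, 0, -1, 0, 0, -1], [0, 2, -1, -1, 0, 0], [-1, -1, 2, 0, 0, 0], [0, -1, 0, 2, -1, 0], [0, 0, 0, -2, 2, 0], [-1, 0, 0, 0, 0, 2]].
The roots have two lengths (squared-length ratio 2:1); the short ones are alpha_{1,2,3,4,6}. The associated Dynkin diagram is a chain of 6 nodes with a double edge at one end; the terminal node there is the unique long simple root (C_6), so the type is C_6 (the algebra sp(12)).

C_6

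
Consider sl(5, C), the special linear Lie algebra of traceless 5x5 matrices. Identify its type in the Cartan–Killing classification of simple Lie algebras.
This is sl(5), which has dimension 5^2 - 1 = 24 and rank 5 - 1 = 4 (a Cartan subalgebra is the diagonal traceless matrices). In the classification of classical Lie algebras, the special linear algebra sl(n+1) has type A_n; here n = 4, so the Dynkin diagram is a chain of 4 nodes with single edges (A_4). Hence the type is A_4.

A_4 (sl(5))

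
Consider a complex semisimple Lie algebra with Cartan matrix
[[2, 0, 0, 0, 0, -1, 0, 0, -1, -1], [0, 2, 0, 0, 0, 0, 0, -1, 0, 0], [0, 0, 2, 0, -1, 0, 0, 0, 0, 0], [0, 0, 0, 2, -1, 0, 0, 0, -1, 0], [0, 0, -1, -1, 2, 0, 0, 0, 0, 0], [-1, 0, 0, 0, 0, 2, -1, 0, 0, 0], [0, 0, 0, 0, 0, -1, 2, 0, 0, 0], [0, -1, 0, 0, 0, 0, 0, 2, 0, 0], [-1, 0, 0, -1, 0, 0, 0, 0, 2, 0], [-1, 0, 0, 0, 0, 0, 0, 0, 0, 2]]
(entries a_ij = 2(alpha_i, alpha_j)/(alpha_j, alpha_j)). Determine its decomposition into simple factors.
A_2 (sl(3)) ⊕ E_8

The diagram associated to this matrix has two connected components: the simple roots {alpha_2, alpha_8} form a chain of 2 nodes with single edges (A_2), and {alpha_1, alpha_3, alpha_4, alpha_5, alpha_6, alpha_7, alpha_9, alpha_10} form a chain of 7 nodes with one extra node attached to the third node from one end (E_8). A semisimple Lie algebra decomposes uniquely as the direct sum of simple ideals, one per connected component of its Dynkin diagram, so g ≅ A_2 ⊕ E_8 (dimension 8 + 248 = 256).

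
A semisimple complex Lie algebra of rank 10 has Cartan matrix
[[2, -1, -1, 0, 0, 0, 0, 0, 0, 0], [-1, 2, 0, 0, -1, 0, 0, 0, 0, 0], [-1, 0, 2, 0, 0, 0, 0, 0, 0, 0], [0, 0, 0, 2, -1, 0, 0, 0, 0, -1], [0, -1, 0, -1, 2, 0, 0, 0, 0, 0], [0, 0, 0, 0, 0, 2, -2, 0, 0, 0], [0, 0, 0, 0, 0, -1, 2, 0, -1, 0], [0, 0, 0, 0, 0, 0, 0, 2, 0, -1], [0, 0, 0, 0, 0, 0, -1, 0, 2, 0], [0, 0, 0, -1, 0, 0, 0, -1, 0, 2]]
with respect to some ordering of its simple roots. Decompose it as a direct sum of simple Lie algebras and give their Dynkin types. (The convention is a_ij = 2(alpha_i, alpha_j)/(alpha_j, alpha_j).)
A_7 (sl(8)) ⊕ C_3 (sp(6))

The diagram associated to this matrix has two connected components: the simple roots {alpha_1, alpha_2, alpha_3, alpha_4, alpha_5, alpha_8, alpha_10} form a chain of 7 nodes with single edges (A_7), and {alpha_6, alpha_7, alpha_9} form a chain of 3 nodes with a double edge at one end; the terminal node there is the unique long simple root (C_3). A semisimple Lie algebra decomposes uniquely as the direct sum of simple ideals, one per connected component of its Dynkin diagram, so g ≅ A_7 ⊕ C_3 (dimension 63 + 21 = 84).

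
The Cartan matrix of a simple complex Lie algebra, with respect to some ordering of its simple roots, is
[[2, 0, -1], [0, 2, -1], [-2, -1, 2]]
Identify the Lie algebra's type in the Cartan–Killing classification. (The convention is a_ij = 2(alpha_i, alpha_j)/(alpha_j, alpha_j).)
B3

The matrix has rank 3 with 2's on the diagonal. Reading the off-diagonal entries as Dynkin edges (a single edge where a_ij = a_ji = -1; a double or triple edge where a_ij * a_ji = 2 or 3), the diagram is a chain of 3 nodes with a double edge at one end; the terminal node there is the unique short simple root (B_3). One simple-root ordering that puts it in standard form is (alpha_2, alpha_3, alpha_1). So the algebra is type B_3, i.e. so(7).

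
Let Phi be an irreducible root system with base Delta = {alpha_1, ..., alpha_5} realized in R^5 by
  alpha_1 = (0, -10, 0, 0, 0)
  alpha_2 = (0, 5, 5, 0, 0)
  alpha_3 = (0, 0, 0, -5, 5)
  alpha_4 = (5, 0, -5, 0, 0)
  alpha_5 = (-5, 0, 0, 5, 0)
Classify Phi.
Compute the Cartan integers a_ij = 2(alpha_i, alpha_j)/(alpha_j, alpha_j); the resulting 5x5 Cartan matrix is
[[2, -2, 0, 0, 0], [-1, 2, 0, -1, 0], [0, 0, 2, 0, -1], [0, -1, 0, 2, -1], [0, 0, -1, -1, 2]].
The roots have two lengths (squared-length ratio 2:1); the short ones are alpha_{2,3,4,5}. The associated Dynkin diagram is a chain of 5 nodes with a double edge at one end; the terminal node there is the unique long simple root (C_5), so the type is C_5 (the algebra sp(10)).

C_5 (sp(10))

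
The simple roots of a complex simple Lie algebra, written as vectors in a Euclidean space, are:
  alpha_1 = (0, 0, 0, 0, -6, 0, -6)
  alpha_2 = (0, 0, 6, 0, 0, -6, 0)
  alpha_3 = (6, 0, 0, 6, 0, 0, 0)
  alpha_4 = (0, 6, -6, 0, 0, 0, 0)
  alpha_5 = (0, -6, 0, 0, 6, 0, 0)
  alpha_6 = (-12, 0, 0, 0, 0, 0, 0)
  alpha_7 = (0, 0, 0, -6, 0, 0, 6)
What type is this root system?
Compute the Cartan integers a_ij = 2(alpha_i, alpha_j)/(alpha_j, alpha_j); the resulting 7x7 Cartan matrix is
[[2, 0, 0, 0, -1, 0, -1], [0, 2, 0, -1, 0, 0, 0], [0, 0, 2, 0, 0, -1, -1], [0, -1, 0, 2, -1, 0, 0], [-1, 0, 0, -1, 2, 0, 0], [0, 0, -2, 0, 0, 2, 0], [-1, 0, -1, 0, 0, 0, 2]].
The roots have two lengths (squared-length ratio 2:1); the short ones are alpha_{1,2,3,4,5,7}. The associated Dynkin diagram is a chain of 7 nodes with a double edge at one end; the terminal node there is the unique long simple root (C_7), so the type is C_7 (the algebra sp(14)).

type C_7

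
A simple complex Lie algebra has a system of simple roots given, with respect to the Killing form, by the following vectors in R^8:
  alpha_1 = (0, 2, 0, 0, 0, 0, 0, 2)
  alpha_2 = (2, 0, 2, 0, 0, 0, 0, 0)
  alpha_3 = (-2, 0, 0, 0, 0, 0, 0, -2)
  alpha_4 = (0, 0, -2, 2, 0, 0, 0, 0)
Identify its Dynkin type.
Compute the Cartan integers a_ij = 2(alpha_i, alpha_j)/(alpha_j, alpha_j); the resulting 4x4 Cartan matrix is
[[2, 0, -1, 0], [0, 2, -1, -1], [-1, -1, 2, 0], [0, -1, 0, 2]].
All simple roots have the same length, so the diagram is simply laced. The associated Dynkin diagram is a chain of 4 nodes with single edges (A_4), so the type is A_4 (the algebra sl(5)).

A4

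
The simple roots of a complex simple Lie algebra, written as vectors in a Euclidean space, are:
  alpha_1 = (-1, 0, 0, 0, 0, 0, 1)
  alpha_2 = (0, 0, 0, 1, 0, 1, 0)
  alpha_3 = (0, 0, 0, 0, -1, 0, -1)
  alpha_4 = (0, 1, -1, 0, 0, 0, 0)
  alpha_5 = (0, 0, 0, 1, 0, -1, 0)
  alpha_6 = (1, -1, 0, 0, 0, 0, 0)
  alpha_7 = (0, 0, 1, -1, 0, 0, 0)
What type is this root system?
type D_7

Compute the Cartan integers a_ij = 2(alpha_i, alpha_j)/(alpha_j, alpha_j); the resulting 7x7 Cartan matrix is
[[2, 0, -1, 0, 0, -1, 0], [0, 2, 0, 0, 0, 0, -1], [-1, 0, 2, 0, 0, 0, 0], [0, 0, 0, 2, 0, -1, -1], [0, 0, 0, 0, 2, 0, -1], [-1, 0, 0, -1, 0, 2, 0], [0, -1, 0, -1, -1, 0, 2]].
All simple roots have the same length, so the diagram is simply laced. The associated Dynkin diagram is a chain of 5 nodes with a fork of two nodes at one end (D_7), so the type is D_7 (the algebra so(14)).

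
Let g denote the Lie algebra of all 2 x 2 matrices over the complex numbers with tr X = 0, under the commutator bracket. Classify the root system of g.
This is sl(2), which has dimension 2^2 - 1 = 3 and rank 2 - 1 = 1 (a Cartan subalgebra is the diagonal traceless matrices). In the classification of classical Lie algebras, the special linear algebra sl(n+1) has type A_n; here n = 1, so the Dynkin diagram is a chain of 1 nodes with single edges (A_1). Hence the type is A_1.

A1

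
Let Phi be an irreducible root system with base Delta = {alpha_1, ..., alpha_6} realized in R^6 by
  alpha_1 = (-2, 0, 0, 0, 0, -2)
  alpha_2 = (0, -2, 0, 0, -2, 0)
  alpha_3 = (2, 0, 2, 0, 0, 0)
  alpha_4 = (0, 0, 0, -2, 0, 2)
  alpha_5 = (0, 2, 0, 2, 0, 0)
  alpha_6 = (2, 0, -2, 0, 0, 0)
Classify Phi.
D_6

Compute the Cartan integers a_ij = 2(alpha_i, alpha_j)/(alpha_j, alpha_j); the resulting 6x6 Cartan matrix is
[[2, 0, -1, -1, 0, -1], [0, 2, 0, 0, -1, 0], [-1, 0, 2, 0, 0, 0], [-1, 0, 0, 2, -1, 0], [0, -1, 0, -1, 2, 0], [-1, 0, 0, 0, 0, 2]].
All simple roots have the same length, so the diagram is simply laced. The associated Dynkin diagram is a chain of 4 nodes with a fork of two nodes at one end (D_6), so the type is D_6 (the algebra so(12)).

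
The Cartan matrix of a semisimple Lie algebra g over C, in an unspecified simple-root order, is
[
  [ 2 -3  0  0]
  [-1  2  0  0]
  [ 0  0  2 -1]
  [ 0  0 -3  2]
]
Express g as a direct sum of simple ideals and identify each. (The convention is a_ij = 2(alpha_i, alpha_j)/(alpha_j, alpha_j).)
The diagram associated to this matrix has two connected components: the simple roots {alpha_3, alpha_4} form two nodes joined by a triple edge (G_2), and {alpha_1, alpha_2} form two nodes joined by a triple edge (G_2). A semisimple Lie algebra decomposes uniquely as the direct sum of simple ideals, one per connected component of its Dynkin diagram, so g ≅ G_2 ⊕ G_2 (dimension 14 + 14 = 28).

G_2 ⊕ G_2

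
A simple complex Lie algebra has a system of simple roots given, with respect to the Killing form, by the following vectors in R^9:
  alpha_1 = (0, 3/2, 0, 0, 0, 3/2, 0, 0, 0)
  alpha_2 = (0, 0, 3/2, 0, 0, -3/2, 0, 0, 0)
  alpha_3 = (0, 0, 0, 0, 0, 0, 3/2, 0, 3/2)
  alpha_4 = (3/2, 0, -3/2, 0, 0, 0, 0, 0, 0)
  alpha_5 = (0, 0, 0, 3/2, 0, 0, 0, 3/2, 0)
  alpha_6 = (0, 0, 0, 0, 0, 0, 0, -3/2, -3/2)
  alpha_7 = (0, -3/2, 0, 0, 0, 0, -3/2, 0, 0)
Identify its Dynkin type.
Compute the Cartan integers a_ij = 2(alpha_i, alpha_j)/(alpha_j, alpha_j); the resulting 7x7 Cartan matrix is
[[2, -1, 0, 0, 0, 0, -1], [-1, 2, 0, -1, 0, 0, 0], [0, 0, 2, 0, 0, -1, -1], [0, -1, 0, 2, 0, 0, 0], [0, 0, 0, 0, 2, -1, 0], [0, 0, -1, 0, -1, 2, 0], [-1, 0, -1, 0, 0, 0, 2]].
All simple roots have the same length, so the diagram is simply laced. The associated Dynkin diagram is a chain of 7 nodes with single edges (A_7), so the type is A_7 (the algebra sl(8)).

A_7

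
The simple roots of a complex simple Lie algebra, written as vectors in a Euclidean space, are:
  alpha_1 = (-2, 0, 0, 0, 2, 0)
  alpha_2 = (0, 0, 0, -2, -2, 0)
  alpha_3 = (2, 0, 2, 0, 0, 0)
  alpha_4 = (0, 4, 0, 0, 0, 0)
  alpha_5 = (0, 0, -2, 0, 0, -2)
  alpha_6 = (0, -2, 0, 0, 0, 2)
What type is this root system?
Compute the Cartan integers a_ij = 2(alpha_i, alpha_j)/(alpha_j, alpha_j); the resulting 6x6 Cartan matrix is
[[2, -1, -1, 0, 0, 0], [-1, 2, 0, 0, 0, 0], [-1, 0, 2, 0, -1, 0], [0, 0, 0, 2, 0, -2], [0, 0, -1, 0, 2, -1], [0, 0, 0, -1, -1, 2]].
The roots have two lengths (squared-length ratio 2:1); the short ones are alpha_{1,2,3,5,6}. The associated Dynkin diagram is a chain of 6 nodes with a double edge at one end; the terminal node there is the unique long simple root (C_6), so the type is C_6 (the algebra sp(12)).

C6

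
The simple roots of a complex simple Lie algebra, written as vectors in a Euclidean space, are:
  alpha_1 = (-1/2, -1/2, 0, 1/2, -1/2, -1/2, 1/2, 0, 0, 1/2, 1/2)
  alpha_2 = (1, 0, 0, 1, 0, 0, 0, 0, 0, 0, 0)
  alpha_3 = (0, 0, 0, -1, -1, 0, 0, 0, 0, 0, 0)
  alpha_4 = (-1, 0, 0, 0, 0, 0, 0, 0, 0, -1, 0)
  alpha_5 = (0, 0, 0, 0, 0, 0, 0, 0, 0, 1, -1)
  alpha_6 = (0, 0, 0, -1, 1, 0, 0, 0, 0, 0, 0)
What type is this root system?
E_6

Compute the Cartan integers a_ij = 2(alpha_i, alpha_j)/(alpha_j, alpha_j); the resulting 6x6 Cartan matrix is
[[2, 0, 0, 0, 0, -1], [0, 2, -1, -1, 0, -1], [0, -1, 2, 0, 0, 0], [0, -1, 0, 2, -1, 0], [0, 0, 0, -1, 2, 0], [-1, -1, 0, 0, 0, 2]].
All simple roots have the same length, so the diagram is simply laced. The associated Dynkin diagram is a chain of 5 nodes with one extra node attached to the third node from one end (E_6), so the type is E_6.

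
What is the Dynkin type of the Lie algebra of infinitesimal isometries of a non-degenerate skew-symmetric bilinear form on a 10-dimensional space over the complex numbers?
This is sp(10), which has dimension 10(10+1)/2 = 55 and rank 10/2 = 5. In the classification of classical Lie algebras, the symplectic algebra sp(2n) has type C_n; here n = 5, so the Dynkin diagram is a chain of 5 nodes with a double edge at one end; the terminal node there is the unique long simple root (C_5). Hence the type is C_5.

type C_5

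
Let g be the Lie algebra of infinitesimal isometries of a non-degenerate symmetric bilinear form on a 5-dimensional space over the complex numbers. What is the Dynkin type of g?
This is so(5) with 5 odd, which has dimension 5(5-1)/2 = 10 and rank (5-1)/2 = 2. In the classification of classical Lie algebras, the orthogonal algebra so(2n+1) in an odd number of variables has type B_n; here n = 2, so the Dynkin diagram is a chain of 2 nodes with a double edge at one end; the terminal node there is the unique short simple root (B_2). Hence the type is B_2.

type B_2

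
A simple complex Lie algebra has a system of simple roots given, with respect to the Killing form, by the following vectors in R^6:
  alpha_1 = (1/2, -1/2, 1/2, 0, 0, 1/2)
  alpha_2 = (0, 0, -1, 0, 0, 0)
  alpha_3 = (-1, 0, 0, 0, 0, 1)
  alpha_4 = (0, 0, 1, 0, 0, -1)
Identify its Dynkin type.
type F_4

Compute the Cartan integers a_ij = 2(alpha_i, alpha_j)/(alpha_j, alpha_j); the resulting 4x4 Cartan matrix is
[[2, -1, 0, 0], [-1, 2, 0, -1], [0, 0, 2, -1], [0, -2, -1, 2]].
The roots have two lengths (squared-length ratio 2:1); the short ones are alpha_{1,2}. The associated Dynkin diagram is a chain of 4 nodes with a double edge between the middle two (F_4), so the type is F_4.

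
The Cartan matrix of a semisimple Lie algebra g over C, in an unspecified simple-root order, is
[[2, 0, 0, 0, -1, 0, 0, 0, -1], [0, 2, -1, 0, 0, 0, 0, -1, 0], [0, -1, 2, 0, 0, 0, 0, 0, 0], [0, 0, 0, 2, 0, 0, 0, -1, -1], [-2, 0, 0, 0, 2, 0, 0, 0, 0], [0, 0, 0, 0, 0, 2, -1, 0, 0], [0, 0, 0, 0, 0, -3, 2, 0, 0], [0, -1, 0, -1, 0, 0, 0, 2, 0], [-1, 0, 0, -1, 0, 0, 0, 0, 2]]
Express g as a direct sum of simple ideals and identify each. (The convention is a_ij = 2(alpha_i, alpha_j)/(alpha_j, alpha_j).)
C_7 (sp(14)) ⊕ G_2

The diagram associated to this matrix has two connected components: the simple roots {alpha_1, alpha_2, alpha_3, alpha_4, alpha_5, alpha_8, alpha_9} form a chain of 7 nodes with a double edge at one end; the terminal node there is the unique long simple root (C_7), and {alpha_6, alpha_7} form two nodes joined by a triple edge (G_2). A semisimple Lie algebra decomposes uniquely as the direct sum of simple ideals, one per connected component of its Dynkin diagram, so g ≅ C_7 ⊕ G_2 (dimension 105 + 14 = 119).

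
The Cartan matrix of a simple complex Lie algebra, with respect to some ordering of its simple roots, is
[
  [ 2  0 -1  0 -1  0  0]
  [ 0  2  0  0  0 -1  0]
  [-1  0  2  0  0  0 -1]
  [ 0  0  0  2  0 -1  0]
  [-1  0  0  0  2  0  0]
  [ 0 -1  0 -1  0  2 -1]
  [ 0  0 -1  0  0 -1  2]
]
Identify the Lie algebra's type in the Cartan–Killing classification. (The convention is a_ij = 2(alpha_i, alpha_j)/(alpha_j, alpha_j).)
The matrix has rank 7 with 2's on the diagonal. Reading the off-diagonal entries as Dynkin edges (a single edge where a_ij = a_ji = -1; a double or triple edge where a_ij * a_ji = 2 or 3), the diagram is a chain of 5 nodes with a fork of two nodes at one end (D_7). One simple-root ordering that puts it in standard form is (alpha_5, alpha_1, alpha_3, alpha_7, alpha_6, alpha_2, alpha_4). So the algebra is type D_7, i.e. so(14).

type D_7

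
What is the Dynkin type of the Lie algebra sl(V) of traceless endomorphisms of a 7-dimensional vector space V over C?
This is sl(7), which has dimension 7^2 - 1 = 48 and rank 7 - 1 = 6 (a Cartan subalgebra is the diagonal traceless matrices). In the classification of classical Lie algebras, the special linear algebra sl(n+1) has type A_n; here n = 6, so the Dynkin diagram is a chain of 6 nodes with single edges (A_6). Hence the type is A_6.

A_6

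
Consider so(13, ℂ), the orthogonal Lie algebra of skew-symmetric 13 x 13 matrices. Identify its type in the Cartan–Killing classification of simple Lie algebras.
B_6 (so(13))

This is so(13) with 13 odd, which has dimension 13(13-1)/2 = 78 and rank (13-1)/2 = 6. In the classification of classical Lie algebras, the orthogonal algebra so(2n+1) in an odd number of variables has type B_n; here n = 6, so the Dynkin diagram is a chain of 6 nodes with a double edge at one end; the terminal node there is the unique short simple root (B_6). Hence the type is B_6.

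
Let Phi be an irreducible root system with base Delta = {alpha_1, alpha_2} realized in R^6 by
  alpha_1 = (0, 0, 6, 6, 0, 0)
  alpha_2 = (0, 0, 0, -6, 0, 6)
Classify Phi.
A_2

Compute the Cartan integers a_ij = 2(alpha_i, alpha_j)/(alpha_j, alpha_j); the resulting 2x2 Cartan matrix is
[[2, -1], [-1, 2]].
All simple roots have the same length, so the diagram is simply laced. The associated Dynkin diagram is a chain of 2 nodes with single edges (A_2), so the type is A_2 (the algebra sl(3)).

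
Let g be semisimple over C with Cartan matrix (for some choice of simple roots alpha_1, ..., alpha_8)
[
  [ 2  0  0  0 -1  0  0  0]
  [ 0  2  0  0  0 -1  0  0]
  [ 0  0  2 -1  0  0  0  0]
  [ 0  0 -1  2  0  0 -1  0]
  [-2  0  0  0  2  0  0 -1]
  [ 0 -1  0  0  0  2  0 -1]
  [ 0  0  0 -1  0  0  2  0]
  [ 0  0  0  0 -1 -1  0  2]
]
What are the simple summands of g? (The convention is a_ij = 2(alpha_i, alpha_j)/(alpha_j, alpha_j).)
type A_3 + type B_5

The diagram associated to this matrix has two connected components: the simple roots {alpha_3, alpha_4, alpha_7} form a chain of 3 nodes with single edges (A_3), and {alpha_1, alpha_2, alpha_5, alpha_6, alpha_8} form a chain of 5 nodes with a double edge at one end; the terminal node there is the unique short simple root (B_5). A semisimple Lie algebra decomposes uniquely as the direct sum of simple ideals, one per connected component of its Dynkin diagram, so g ≅ A_3 ⊕ B_5 (dimension 15 + 55 = 70).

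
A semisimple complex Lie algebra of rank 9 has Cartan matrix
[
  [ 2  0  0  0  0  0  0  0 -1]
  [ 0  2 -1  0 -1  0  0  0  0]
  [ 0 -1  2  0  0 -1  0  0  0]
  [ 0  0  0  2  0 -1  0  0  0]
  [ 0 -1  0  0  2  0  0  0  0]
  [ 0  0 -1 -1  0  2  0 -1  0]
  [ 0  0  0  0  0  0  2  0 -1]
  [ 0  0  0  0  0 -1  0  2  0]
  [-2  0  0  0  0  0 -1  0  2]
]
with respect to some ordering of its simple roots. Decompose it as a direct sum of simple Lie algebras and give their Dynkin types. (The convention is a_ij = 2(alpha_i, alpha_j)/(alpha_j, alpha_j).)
The diagram associated to this matrix has two connected components: the simple roots {alpha_1, alpha_7, alpha_9} form a chain of 3 nodes with a double edge at one end; the terminal node there is the unique short simple root (B_3), and {alpha_2, alpha_3, alpha_4, alpha_5, alpha_6, alpha_8} form a chain of 4 nodes with a fork of two nodes at one end (D_6). A semisimple Lie algebra decomposes uniquely as the direct sum of simple ideals, one per connected component of its Dynkin diagram, so g ≅ B_3 ⊕ D_6 (dimension 21 + 66 = 87).

B3 ⊕ D6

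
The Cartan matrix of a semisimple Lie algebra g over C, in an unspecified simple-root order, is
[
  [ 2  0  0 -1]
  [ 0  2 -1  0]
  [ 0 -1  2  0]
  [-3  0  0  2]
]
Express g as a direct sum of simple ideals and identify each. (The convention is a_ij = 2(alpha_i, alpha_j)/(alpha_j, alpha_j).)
A2 ⊕ G2

The diagram associated to this matrix has two connected components: the simple roots {alpha_2, alpha_3} form a chain of 2 nodes with single edges (A_2), and {alpha_1, alpha_4} form two nodes joined by a triple edge (G_2). A semisimple Lie algebra decomposes uniquely as the direct sum of simple ideals, one per connected component of its Dynkin diagram, so g ≅ A_2 ⊕ G_2 (dimension 8 + 14 = 22).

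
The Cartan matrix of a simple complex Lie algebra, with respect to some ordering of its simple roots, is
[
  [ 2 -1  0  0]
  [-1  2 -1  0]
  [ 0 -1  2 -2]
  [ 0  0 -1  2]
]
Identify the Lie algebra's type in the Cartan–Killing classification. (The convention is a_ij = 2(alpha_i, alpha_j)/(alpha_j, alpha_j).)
type B_4

The matrix has rank 4 with 2's on the diagonal. Reading the off-diagonal entries as Dynkin edges (a single edge where a_ij = a_ji = -1; a double or triple edge where a_ij * a_ji = 2 or 3), the diagram is a chain of 4 nodes with a double edge at one end; the terminal node there is the unique short simple root (B_4). One simple-root ordering that puts it in standard form is (alpha_1, alpha_2, alpha_3, alpha_4). So the algebra is type B_4, i.e. so(9).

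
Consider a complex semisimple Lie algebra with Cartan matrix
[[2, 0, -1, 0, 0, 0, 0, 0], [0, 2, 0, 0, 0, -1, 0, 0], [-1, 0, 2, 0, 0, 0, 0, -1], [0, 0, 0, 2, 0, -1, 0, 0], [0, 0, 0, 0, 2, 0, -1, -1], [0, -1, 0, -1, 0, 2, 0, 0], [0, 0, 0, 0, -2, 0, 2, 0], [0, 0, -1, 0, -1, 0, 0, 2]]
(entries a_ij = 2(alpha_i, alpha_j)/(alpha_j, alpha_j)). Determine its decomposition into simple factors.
The diagram associated to this matrix has two connected components: the simple roots {alpha_2, alpha_4, alpha_6} form a chain of 3 nodes with single edges (A_3), and {alpha_1, alpha_3, alpha_5, alpha_7, alpha_8} form a chain of 5 nodes with a double edge at one end; the terminal node there is the unique long simple root (C_5). A semisimple Lie algebra decomposes uniquely as the direct sum of simple ideals, one per connected component of its Dynkin diagram, so g ≅ A_3 ⊕ C_5 (dimension 15 + 55 = 70).

A_3 (sl(4)) ⊕ C_5 (sp(10))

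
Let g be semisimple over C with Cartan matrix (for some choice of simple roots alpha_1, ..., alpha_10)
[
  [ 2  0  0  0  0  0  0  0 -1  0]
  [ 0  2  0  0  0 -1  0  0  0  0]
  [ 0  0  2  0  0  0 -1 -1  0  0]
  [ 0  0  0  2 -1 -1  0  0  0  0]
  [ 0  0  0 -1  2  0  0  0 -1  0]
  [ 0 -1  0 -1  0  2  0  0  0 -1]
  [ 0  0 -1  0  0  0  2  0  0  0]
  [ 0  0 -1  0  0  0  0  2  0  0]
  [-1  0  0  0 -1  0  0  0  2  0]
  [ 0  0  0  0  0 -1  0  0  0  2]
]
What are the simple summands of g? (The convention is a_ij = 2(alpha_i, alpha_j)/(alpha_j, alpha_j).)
The diagram associated to this matrix has two connected components: the simple roots {alpha_3, alpha_7, alpha_8} form a chain of 3 nodes with single edges (A_3), and {alpha_1, alpha_2, alpha_4, alpha_5, alpha_6, alpha_9, alpha_10} form a chain of 5 nodes with a fork of two nodes at one end (D_7). A semisimple Lie algebra decomposes uniquely as the direct sum of simple ideals, one per connected component of its Dynkin diagram, so g ≅ A_3 ⊕ D_7 (dimension 15 + 91 = 106).

type A_3 + type D_7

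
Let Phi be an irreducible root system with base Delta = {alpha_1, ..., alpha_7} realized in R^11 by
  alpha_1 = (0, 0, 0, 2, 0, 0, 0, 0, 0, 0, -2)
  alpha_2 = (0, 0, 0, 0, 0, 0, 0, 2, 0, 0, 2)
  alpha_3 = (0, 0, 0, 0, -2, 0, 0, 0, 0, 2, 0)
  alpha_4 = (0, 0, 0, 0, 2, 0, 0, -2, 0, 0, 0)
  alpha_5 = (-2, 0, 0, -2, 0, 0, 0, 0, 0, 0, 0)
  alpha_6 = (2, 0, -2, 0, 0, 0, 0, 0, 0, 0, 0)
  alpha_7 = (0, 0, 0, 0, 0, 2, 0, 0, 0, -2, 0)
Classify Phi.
type A_7

Compute the Cartan integers a_ij = 2(alpha_i, alpha_j)/(alpha_j, alpha_j); the resulting 7x7 Cartan matrix is
[[2, -1, 0, 0, -1, 0, 0], [-1, 2, 0, -1, 0, 0, 0], [0, 0, 2, -1, 0, 0, -1], [0, -1, -1, 2, 0, 0, 0], [-1, 0, 0, 0, 2, -1, 0], [0, 0, 0, 0, -1, 2, 0], [0, 0, -1, 0, 0, 0, 2]].
All simple roots have the same length, so the diagram is simply laced. The associated Dynkin diagram is a chain of 7 nodes with single edges (A_7), so the type is A_7 (the algebra sl(8)).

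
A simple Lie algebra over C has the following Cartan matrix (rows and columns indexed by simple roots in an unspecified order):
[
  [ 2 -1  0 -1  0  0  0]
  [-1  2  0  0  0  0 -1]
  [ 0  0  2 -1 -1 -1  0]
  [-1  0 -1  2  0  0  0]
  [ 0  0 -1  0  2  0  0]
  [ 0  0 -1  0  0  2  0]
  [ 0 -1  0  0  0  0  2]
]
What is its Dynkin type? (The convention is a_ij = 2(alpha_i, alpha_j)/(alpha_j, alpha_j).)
The matrix has rank 7 with 2's on the diagonal. Reading the off-diagonal entries as Dynkin edges (a single edge where a_ij = a_ji = -1; a double or triple edge where a_ij * a_ji = 2 or 3), the diagram is a chain of 5 nodes with a fork of two nodes at one end (D_7). One simple-root ordering that puts it in standard form is (alpha_7, alpha_2, alpha_1, alpha_4, alpha_3, alpha_6, alpha_5). So the algebra is type D_7, i.e. so(14).

D_7 (so(14))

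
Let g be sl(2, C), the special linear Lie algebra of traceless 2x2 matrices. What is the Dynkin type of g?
This is sl(2), which has dimension 2^2 - 1 = 3 and rank 2 - 1 = 1 (a Cartan subalgebra is the diagonal traceless matrices). In the classification of classical Lie algebras, the special linear algebra sl(n+1) has type A_n; here n = 1, so the Dynkin diagram is a chain of 1 nodes with single edges (A_1). Hence the type is A_1.

A_1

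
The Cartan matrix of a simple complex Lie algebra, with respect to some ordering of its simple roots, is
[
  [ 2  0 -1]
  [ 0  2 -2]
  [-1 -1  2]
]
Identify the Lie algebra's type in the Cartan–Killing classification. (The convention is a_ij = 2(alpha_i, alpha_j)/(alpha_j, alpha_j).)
The matrix has rank 3 with 2's on the diagonal. Reading the off-diagonal entries as Dynkin edges (a single edge where a_ij = a_ji = -1; a double or triple edge where a_ij * a_ji = 2 or 3), the diagram is a chain of 3 nodes with a double edge at one end; the terminal node there is the unique long simple root (C_3). One simple-root ordering that puts it in standard form is (alpha_1, alpha_3, alpha_2). So the algebra is type C_3, i.e. sp(6).

type C_3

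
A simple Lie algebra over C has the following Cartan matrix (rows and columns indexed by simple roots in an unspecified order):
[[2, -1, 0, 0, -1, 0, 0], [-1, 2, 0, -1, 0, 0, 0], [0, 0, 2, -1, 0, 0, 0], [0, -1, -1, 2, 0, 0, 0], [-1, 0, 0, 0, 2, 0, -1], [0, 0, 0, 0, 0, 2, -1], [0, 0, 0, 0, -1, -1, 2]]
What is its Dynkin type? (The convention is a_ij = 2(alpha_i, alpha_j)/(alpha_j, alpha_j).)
A_7 (sl(8))

The matrix has rank 7 with 2's on the diagonal. Reading the off-diagonal entries as Dynkin edges (a single edge where a_ij = a_ji = -1; a double or triple edge where a_ij * a_ji = 2 or 3), the diagram is a chain of 7 nodes with single edges (A_7). One simple-root ordering that puts it in standard form is (alpha_6, alpha_7, alpha_5, alpha_1, alpha_2, alpha_4, alpha_3). So the algebra is type A_7, i.e. sl(8).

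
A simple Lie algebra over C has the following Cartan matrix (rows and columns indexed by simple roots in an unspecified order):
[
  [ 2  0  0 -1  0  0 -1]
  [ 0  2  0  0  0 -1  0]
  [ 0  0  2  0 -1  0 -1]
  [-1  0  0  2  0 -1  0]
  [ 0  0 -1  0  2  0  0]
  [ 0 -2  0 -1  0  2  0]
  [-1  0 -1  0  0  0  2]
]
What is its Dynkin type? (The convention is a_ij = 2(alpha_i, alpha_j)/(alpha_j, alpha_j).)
The matrix has rank 7 with 2's on the diagonal. Reading the off-diagonal entries as Dynkin edges (a single edge where a_ij = a_ji = -1; a double or triple edge where a_ij * a_ji = 2 or 3), the diagram is a chain of 7 nodes with a double edge at one end; the terminal node there is the unique short simple root (B_7). One simple-root ordering that puts it in standard form is (alpha_5, alpha_3, alpha_7, alpha_1, alpha_4, alpha_6, alpha_2). So the algebra is type B_7, i.e. so(15).

B_7 (so(15))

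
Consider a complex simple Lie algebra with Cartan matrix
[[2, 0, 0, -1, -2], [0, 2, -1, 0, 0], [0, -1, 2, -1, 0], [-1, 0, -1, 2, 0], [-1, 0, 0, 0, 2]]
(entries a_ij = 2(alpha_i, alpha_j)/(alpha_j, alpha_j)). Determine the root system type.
B5

The matrix has rank 5 with 2's on the diagonal. Reading the off-diagonal entries as Dynkin edges (a single edge where a_ij = a_ji = -1; a double or triple edge where a_ij * a_ji = 2 or 3), the diagram is a chain of 5 nodes with a double edge at one end; the terminal node there is the unique short simple root (B_5). One simple-root ordering that puts it in standard form is (alpha_2, alpha_3, alpha_4, alpha_1, alpha_5). So the algebra is type B_5, i.e. so(11).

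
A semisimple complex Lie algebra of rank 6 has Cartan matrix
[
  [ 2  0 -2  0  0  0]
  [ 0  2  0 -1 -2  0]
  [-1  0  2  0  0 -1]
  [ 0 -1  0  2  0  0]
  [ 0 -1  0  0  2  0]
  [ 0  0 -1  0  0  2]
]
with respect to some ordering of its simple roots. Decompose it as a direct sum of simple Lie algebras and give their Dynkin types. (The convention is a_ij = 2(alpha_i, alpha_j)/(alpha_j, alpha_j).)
B_3 + C_3

The diagram associated to this matrix has two connected components: the simple roots {alpha_2, alpha_4, alpha_5} form a chain of 3 nodes with a double edge at one end; the terminal node there is the unique short simple root (B_3), and {alpha_1, alpha_3, alpha_6} form a chain of 3 nodes with a double edge at one end; the terminal node there is the unique long simple root (C_3). A semisimple Lie algebra decomposes uniquely as the direct sum of simple ideals, one per connected component of its Dynkin diagram, so g ≅ B_3 ⊕ C_3 (dimension 21 + 21 = 42).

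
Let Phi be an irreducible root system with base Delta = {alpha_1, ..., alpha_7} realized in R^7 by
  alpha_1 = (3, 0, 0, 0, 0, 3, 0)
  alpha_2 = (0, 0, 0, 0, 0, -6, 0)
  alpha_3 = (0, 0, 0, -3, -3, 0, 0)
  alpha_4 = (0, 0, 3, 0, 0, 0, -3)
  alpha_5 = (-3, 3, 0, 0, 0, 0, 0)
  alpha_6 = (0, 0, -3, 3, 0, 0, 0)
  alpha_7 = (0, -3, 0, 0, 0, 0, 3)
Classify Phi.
C_7 (sp(14))

Compute the Cartan integers a_ij = 2(alpha_i, alpha_j)/(alpha_j, alpha_j); the resulting 7x7 Cartan matrix is
[[2, -1, 0, 0, -1, 0, 0], [-2, 2, 0, 0, 0, 0, 0], [0, 0, 2, 0, 0, -1, 0], [0, 0, 0, 2, 0, -1, -1], [-1, 0, 0, 0, 2, 0, -1], [0, 0, -1, -1, 0, 2, 0], [0, 0, 0, -1, -1, 0, 2]].
The roots have two lengths (squared-length ratio 2:1); the short ones are alpha_{1,3,4,5,6,7}. The associated Dynkin diagram is a chain of 7 nodes with a double edge at one end; the terminal node there is the unique long simple root (C_7), so the type is C_7 (the algebra sp(14)).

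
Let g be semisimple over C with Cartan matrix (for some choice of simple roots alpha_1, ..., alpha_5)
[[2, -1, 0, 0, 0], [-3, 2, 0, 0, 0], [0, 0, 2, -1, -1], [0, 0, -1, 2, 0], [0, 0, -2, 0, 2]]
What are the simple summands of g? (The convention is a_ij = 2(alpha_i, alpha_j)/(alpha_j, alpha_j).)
C_3 (sp(6)) ⊕ G_2

The diagram associated to this matrix has two connected components: the simple roots {alpha_3, alpha_4, alpha_5} form a chain of 3 nodes with a double edge at one end; the terminal node there is the unique long simple root (C_3), and {alpha_1, alpha_2} form two nodes joined by a triple edge (G_2). A semisimple Lie algebra decomposes uniquely as the direct sum of simple ideals, one per connected component of its Dynkin diagram, so g ≅ C_3 ⊕ G_2 (dimension 21 + 14 = 35).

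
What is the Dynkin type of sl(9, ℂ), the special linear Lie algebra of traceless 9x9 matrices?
A_8

This is sl(9), which has dimension 9^2 - 1 = 80 and rank 9 - 1 = 8 (a Cartan subalgebra is the diagonal traceless matrices). In the classification of classical Lie algebras, the special linear algebra sl(n+1) has type A_n; here n = 8, so the Dynkin diagram is a chain of 8 nodes with single edges (A_8). Hence the type is A_8.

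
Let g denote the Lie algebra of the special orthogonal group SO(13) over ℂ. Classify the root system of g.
This is so(13) with 13 odd, which has dimension 13(13-1)/2 = 78 and rank (13-1)/2 = 6. In the classification of classical Lie algebras, the orthogonal algebra so(2n+1) in an odd number of variables has type B_n; here n = 6, so the Dynkin diagram is a chain of 6 nodes with a double edge at one end; the terminal node there is the unique short simple root (B_6). Hence the type is B_6.

B6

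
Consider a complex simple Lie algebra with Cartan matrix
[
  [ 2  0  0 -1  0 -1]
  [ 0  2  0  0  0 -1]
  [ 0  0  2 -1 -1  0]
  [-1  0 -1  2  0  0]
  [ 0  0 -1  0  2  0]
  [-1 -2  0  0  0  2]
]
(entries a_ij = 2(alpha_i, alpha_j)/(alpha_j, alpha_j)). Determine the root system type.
The matrix has rank 6 with 2's on the diagonal. Reading the off-diagonal entries as Dynkin edges (a single edge where a_ij = a_ji = -1; a double or triple edge where a_ij * a_ji = 2 or 3), the diagram is a chain of 6 nodes with a double edge at one end; the terminal node there is the unique short simple root (B_6). One simple-root ordering that puts it in standard form is (alpha_5, alpha_3, alpha_4, alpha_1, alpha_6, alpha_2). So the algebra is type B_6, i.e. so(13).

B6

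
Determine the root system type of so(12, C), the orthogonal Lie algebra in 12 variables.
D_6

This is so(12) with 12 even, which has dimension 12(12-1)/2 = 66 and rank 12/2 = 6. In the classification of classical Lie algebras, the orthogonal algebra so(2n) in an even number of variables has type D_n; here n = 6, so the Dynkin diagram is a chain of 4 nodes with a fork of two nodes at one end (D_6). Hence the type is D_6.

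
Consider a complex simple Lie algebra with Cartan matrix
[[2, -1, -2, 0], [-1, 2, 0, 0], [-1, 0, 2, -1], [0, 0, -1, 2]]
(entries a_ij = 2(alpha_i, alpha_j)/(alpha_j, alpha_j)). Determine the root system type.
The matrix has rank 4 with 2's on the diagonal. Reading the off-diagonal entries as Dynkin edges (a single edge where a_ij = a_ji = -1; a double or triple edge where a_ij * a_ji = 2 or 3), the diagram is a chain of 4 nodes with a double edge between the middle two (F_4). One simple-root ordering that puts it in standard form is (alpha_2, alpha_1, alpha_3, alpha_4). So the algebra is type F_4.

type F_4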